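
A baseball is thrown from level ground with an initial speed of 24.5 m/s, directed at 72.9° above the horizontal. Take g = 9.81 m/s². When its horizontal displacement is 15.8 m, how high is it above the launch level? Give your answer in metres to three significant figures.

27.8 m

Components: vₓ = 24.50 cos 72.9° = 7.204 m/s, v_y0 = 24.50 sin 72.9° = 23.42 m/s.
At x = 15.8 m, t = x/vₓ = 15.8/7.204 = 2.193 s.
Height: y = v_y0 t − ½ g t² = 23.42 × 2.193 − 4.905 × 2.193² = 51.36 − 23.59 = 27.76 m.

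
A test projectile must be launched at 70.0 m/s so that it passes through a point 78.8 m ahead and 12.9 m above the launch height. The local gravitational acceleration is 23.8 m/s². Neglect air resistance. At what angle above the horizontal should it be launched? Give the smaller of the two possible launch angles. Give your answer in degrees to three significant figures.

Trajectory: y = x tanθ − g x² (1 + tan²θ)/(2v₀²). With x = 78.8, y = 12.9, v₀ = 70.0, g = 23.8:
15.08 tan²θ − 78.8 tanθ + (27.98) = 0.
tanθ = [78.8 ± √(78.8² − 4 × 15.08 × (27.98))] / (2 × 15.08) = (78.8 ± 67.24) / 30.16, giving tanθ = 0.3832 or 4.842.
θ = 20.97° or 78.33°; the smaller is 20.97°.

21.0°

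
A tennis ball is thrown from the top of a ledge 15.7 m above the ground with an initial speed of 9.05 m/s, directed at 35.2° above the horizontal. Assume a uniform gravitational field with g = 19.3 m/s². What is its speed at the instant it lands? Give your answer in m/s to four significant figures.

26.23 m/s

vₓ = 9.050 cos 35.2° = 7.395 m/s; v_y0 = 9.050 sin 35.2° = 5.217 m/s.
Vertical motion (up positive, ground at y = 0): 9.650 t² − (5.217) t − 15.7 = 0, so t = (5.217 + √(5.217² + 2·19.3·15.7)) / 19.3 = (5.217 + 25.16) / 19.3 = 1.574 s.
Vertical velocity at impact: v_y = v_y0 − g t = 5.217 − 19.3 × 1.574 = −25.16 m/s.
Speed: |v| = √(vₓ² + v_y²) = √(7.395² + 25.16²) = 26.23 m/s.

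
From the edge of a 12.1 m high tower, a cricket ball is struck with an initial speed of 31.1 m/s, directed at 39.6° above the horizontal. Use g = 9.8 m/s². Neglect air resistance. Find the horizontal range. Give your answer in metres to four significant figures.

Horizontal component vₓ = 31.10 cos 39.6° = 23.96 m/s; vertical v_y0 = 31.10 sin 39.6° = 19.82 m/s.
Vertical motion (up positive, ground at y = 0): 4.900 t² − (19.82) t − 12.1 = 0, so t = (19.82 + √(19.82² + 2·9.80·12.1)) / 9.80 = (19.82 + 25.10) / 9.80 = 4.584 s.
Horizontal distance: R = vₓ t = 23.96 × 4.584 = 109.9 m.

109.9 m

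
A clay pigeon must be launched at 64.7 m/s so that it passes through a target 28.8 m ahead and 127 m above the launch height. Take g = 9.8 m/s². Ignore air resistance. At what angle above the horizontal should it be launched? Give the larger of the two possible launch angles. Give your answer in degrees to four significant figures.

Trajectory: y = x tanθ − g x² (1 + tan²θ)/(2v₀²). With x = 28.8, y = 127, v₀ = 64.7, g = 9.80:
0.9709 tan²θ − 28.8 tanθ + (128.0) = 0.
tanθ = [28.8 ± √(28.8² − 4 × 0.9709 × (128.0))] / (2 × 0.9709) = (28.8 ± 18.23) / 1.942, giving tanθ = 5.442 or 24.22.
θ = 79.59° or 87.64°; the larger is 87.64°.

87.64°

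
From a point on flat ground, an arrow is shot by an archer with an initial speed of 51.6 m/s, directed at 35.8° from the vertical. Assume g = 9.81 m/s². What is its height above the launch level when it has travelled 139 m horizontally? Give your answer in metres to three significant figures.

88.7 m

vₓ = 51.60 sin 35.8° = 30.18 m/s; v_y0 = 51.60 cos 35.8° = 41.85 m/s.
Time to reach x = 139 m: t = x/vₓ = 139/30.18 = 4.605 s.
Height: y = v_y0 t − ½ g t² = 41.85 × 4.605 − 4.905 × 4.605² = 192.7 − 104.0 = 88.71 m.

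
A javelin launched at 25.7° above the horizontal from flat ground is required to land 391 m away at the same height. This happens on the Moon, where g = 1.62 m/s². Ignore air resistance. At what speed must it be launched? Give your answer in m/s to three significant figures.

On level ground R = v₀² sin 2θ / g ⇒ v₀ = √(gR / sin 2θ).
v₀ = √(1.62 × 391 / sin 51.40°) = √(633.4 / 0.7815) = √810.50 = 28.47 m/s.

28.5 m/s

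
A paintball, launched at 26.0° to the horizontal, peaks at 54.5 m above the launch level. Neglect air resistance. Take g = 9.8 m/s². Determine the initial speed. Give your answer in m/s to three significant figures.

74.6 m/s

At the peak v_y = 0, so v_y0 = √(2gH) = √(2 × 9.80 × 54.5) = 32.68 m/s.
v_y0 = v₀ sin θ ⇒ v₀ = 32.68 / sin 26.0° = 74.56 m/s.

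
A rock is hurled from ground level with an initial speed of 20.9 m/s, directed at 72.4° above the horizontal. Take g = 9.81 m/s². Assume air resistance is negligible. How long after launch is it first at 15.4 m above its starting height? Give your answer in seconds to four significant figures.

1.039 s

Horizontal component vₓ = 20.90 cos 72.4° = 6.320 m/s; vertical v_y0 = 20.90 sin 72.4° = 19.92 m/s.
Require v_y0 t − ½ g t² = 15.4, i.e. 4.905 t² − 19.92 t + 15.4 = 0.
Quadratic formula: t = (19.92 ± √94.726) / 9.81 = (19.92 ± 9.733) / 9.81 → t = 1.039 s or 3.023 s.
The first (ascending) time is 1.039 s.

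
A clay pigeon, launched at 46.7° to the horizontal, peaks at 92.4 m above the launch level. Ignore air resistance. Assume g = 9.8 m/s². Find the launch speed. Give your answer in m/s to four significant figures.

At the peak v_y = 0, so v_y0 = √(2gH) = √(2 × 9.80 × 92.4) = 42.56 m/s.
v_y0 = v₀ sin θ ⇒ v₀ = 42.56 / sin 46.7° = 58.47 m/s.

58.47 m/s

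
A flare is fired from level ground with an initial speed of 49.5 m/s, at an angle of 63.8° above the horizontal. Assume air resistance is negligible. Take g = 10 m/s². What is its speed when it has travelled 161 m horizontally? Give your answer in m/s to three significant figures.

36.5 m/s

Components: vₓ = 49.50 cos 63.8° = 21.85 m/s, v_y0 = 49.50 sin 63.8° = 44.41 m/s.
At x = 161 m, t = x/vₓ = 161/21.85 = 7.367 s.
Vertical velocity there: v_y = v_y0 − g t = 44.41 − 10.0 × 7.367 = −29.25 m/s.
Speed: √(vₓ² + v_y²) = √(21.85² + 29.25²) = 36.52 m/s.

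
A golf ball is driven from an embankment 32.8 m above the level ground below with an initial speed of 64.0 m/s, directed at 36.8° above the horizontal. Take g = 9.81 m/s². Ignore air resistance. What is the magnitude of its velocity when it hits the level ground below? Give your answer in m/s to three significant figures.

68.8 m/s

vₓ = 64.00 cos 36.8° = 51.25 m/s; v_y0 = 64.00 sin 36.8° = 38.34 m/s.
With up positive and y = 0 at the ground: y(t) = 32.8 + (38.34) t − 4.905 t². Setting y = 0 and taking the positive root: t = [38.34 + √(38.34² + 2·9.81·32.8)] / 9.81 = (38.34 + 45.97) / 9.81 = 8.594 s.
Vertical velocity at impact: v_y = v_y0 − g t = 38.34 − 9.81 × 8.594 = −45.97 m/s.
Speed: |v| = √(vₓ² + v_y²) = √(51.25² + 45.97²) = 68.84 m/s.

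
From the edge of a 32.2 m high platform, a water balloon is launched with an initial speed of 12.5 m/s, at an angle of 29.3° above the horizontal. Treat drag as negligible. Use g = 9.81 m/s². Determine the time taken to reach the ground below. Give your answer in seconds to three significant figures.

3.26 s

Components: vₓ = 12.50 cos 29.3° = 10.90 m/s, v_y0 = 12.50 sin 29.3° = 6.117 m/s.
With up positive and y = 0 at the ground: y(t) = 32.2 + (6.117) t − 4.905 t². Setting y = 0 and taking the positive root: t = [6.117 + √(6.117² + 2·9.81·32.2)] / 9.81 = (6.117 + 25.87) / 9.81 = 3.261 s.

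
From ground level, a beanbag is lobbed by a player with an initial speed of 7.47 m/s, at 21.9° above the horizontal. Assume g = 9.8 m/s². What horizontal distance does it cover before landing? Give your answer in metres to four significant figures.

vₓ = 7.470 cos 21.9° = 6.931 m/s; v_y0 = 7.470 sin 21.9° = 2.786 m/s.
Time aloft: T = 2 v_y0 / g = 2 × 2.786 / 9.80 = 0.5686 s.
Range: R = vₓ T = 6.931 × 0.5686 = 3.941 m.

3.941 m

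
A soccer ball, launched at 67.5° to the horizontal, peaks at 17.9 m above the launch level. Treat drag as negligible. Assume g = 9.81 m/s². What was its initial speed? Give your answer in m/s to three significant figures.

20.3 m/s

At the peak v_y = 0, so v_y0 = √(2gH) = √(2 × 9.81 × 17.9) = 18.74 m/s.
v_y0 = v₀ sin θ ⇒ v₀ = 18.74 / sin 67.5° = 20.28 m/s.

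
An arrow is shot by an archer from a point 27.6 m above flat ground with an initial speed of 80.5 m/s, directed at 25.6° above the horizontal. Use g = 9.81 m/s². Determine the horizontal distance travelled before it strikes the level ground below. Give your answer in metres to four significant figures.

vₓ = 80.50 cos 25.6° = 72.60 m/s; v_y0 = 80.50 sin 25.6° = 34.78 m/s.
Vertical motion (up positive, ground at y = 0): 4.905 t² − (34.78) t − 27.6 = 0, so t = (34.78 + √(34.78² + 2·9.81·27.6)) / 9.81 = (34.78 + 41.85) / 9.81 = 7.812 s.
Horizontal distance: R = vₓ t = 72.60 × 7.812 = 567.1 m.

567.1 m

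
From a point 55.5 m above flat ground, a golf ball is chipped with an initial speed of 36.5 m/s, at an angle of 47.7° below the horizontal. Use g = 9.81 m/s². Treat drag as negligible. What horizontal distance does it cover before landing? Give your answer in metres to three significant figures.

39.2 m

Resolve: vₓ = 36.50 cos 47.7° = 24.56 m/s and v_y0 = −27.00 m/s (downward).
With up positive and y = 0 at the ground: y(t) = 55.5 + (−27.00) t − 4.905 t². Setting y = 0 and taking the positive root: t = [−27.00 + √(27.00² + 2·9.81·55.5)] / 9.81 = (−27.00 + 42.63) / 9.81 = 1.594 s.
Horizontal distance: R = vₓ t = 24.56 × 1.594 = 39.16 m.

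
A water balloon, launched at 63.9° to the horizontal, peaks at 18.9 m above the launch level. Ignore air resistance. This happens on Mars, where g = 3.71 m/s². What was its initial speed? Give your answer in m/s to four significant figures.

At the peak v_y = 0, so v_y0 = √(2gH) = √(2 × 3.71 × 18.9) = 11.84 m/s.
v_y0 = v₀ sin θ ⇒ v₀ = 11.84 / sin 63.9° = 13.19 m/s.

13.19 m/s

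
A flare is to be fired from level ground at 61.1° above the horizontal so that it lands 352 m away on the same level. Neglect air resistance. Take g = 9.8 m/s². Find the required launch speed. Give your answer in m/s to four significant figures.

63.85 m/s

From R = (v₀² / g) sin 2θ: v₀ = √(gR / sin 2θ).
v₀ = √(9.80 × 352 / sin 122.2°) = √(3450 / 0.8462) = √4076.6 = 63.85 m/s.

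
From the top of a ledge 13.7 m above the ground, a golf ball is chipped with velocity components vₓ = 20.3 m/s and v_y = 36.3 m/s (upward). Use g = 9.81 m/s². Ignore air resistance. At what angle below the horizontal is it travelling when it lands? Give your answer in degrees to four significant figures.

62.99°

The projectile lands when y = 13.7 + (36.30) t − ½·9.81·t² = 0. Positive root: t = (36.30 + √(36.30² + 2·9.81·13.7)) / 9.81 = (36.30 + 39.83) / 9.81 = 7.761 s.
At impact: v_y = v_y0 − g t = −39.83 m/s; vₓ = 20.30 m/s.
Angle below horizontal: arctan(|v_y|/vₓ) = arctan(39.83/20.30) = 62.99°.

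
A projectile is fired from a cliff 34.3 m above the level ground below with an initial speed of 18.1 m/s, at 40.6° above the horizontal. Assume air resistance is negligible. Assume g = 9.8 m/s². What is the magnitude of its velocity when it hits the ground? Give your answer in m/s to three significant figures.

Resolve: vₓ = 18.10 cos 40.6° = 13.74 m/s and v_y0 = 18.10 sin 40.6° = 11.78 m/s.
With up positive and y = 0 at the ground: y(t) = 34.3 + (11.78) t − 4.900 t². Setting y = 0 and taking the positive root: t = [11.78 + √(11.78² + 2·9.80·34.3)] / 9.80 = (11.78 + 28.48) / 9.80 = 4.108 s.
Vertical velocity at impact: v_y = v_y0 − g t = 11.78 − 9.80 × 4.108 = −28.48 m/s.
Speed: |v| = √(vₓ² + v_y²) = √(13.74² + 28.48²) = 31.62 m/s.

31.6 m/s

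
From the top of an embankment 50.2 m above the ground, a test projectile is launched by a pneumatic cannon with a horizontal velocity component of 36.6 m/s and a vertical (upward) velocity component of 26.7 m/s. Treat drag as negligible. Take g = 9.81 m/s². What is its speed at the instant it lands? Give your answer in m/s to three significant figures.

55.1 m/s

Vertical motion (up positive, ground at y = 0): 4.905 t² − (26.70) t − 50.2 = 0, so t = (26.70 + √(26.70² + 2·9.81·50.2)) / 9.81 = (26.70 + 41.20) / 9.81 = 6.922 s.
Vertical velocity at impact: v_y = v_y0 − g t = 26.70 − 9.81 × 6.922 = −41.20 m/s.
Speed: |v| = √(vₓ² + v_y²) = √(36.60² + 41.20²) = 55.11 m/s.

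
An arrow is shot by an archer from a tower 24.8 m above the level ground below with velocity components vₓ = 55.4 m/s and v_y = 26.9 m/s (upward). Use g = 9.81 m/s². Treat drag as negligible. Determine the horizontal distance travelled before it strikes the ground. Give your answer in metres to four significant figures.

With up positive and y = 0 at the ground: y(t) = 24.8 + (26.90) t − 4.905 t². Setting y = 0 and taking the positive root: t = [26.90 + √(26.90² + 2·9.81·24.8)] / 9.81 = (26.90 + 34.79) / 9.81 = 6.288 s.
Horizontal distance: R = vₓ t = 55.40 × 6.288 = 348.4 m.

348.4 m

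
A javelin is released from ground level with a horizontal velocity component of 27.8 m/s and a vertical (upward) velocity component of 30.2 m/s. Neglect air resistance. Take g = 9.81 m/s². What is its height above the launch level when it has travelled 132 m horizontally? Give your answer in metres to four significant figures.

32.81 m

Time to reach x = 132 m: t = x/vₓ = 132/27.80 = 4.748 s.
Height: y = v_y0 t − ½ g t² = 30.20 × 4.748 − 4.905 × 4.748² = 143.4 − 110.6 = 32.81 m.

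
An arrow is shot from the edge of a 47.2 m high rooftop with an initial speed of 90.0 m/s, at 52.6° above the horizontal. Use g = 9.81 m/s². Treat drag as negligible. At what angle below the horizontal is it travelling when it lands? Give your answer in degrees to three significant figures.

vₓ = 90.00 cos 52.6° = 54.66 m/s; v_y0 = 90.00 sin 52.6° = 71.50 m/s.
With up positive and y = 0 at the ground: y(t) = 47.2 + (71.50) t − 4.905 t². Setting y = 0 and taking the positive root: t = [71.50 + √(71.50² + 2·9.81·47.2)] / 9.81 = (71.50 + 77.70) / 9.81 = 15.21 s.
At impact: v_y = v_y0 − g t = −77.70 m/s; vₓ = 54.66 m/s.
Angle below horizontal: arctan(|v_y|/vₓ) = arctan(77.70/54.66) = 54.87°.

54.9°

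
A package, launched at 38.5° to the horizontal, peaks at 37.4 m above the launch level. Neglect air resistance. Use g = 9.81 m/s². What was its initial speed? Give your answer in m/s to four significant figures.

At the peak v_y = 0, so v_y0 = √(2gH) = √(2 × 9.81 × 37.4) = 27.09 m/s.
v_y0 = v₀ sin θ ⇒ v₀ = 27.09 / sin 38.5° = 43.51 m/s.

43.51 m/s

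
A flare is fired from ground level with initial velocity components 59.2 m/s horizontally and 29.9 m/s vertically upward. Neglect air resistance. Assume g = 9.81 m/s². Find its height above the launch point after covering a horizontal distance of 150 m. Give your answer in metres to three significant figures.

At x = 150 m, t = x/vₓ = 150/59.20 = 2.534 s.
Height: y = v_y0 t − ½ g t² = 29.90 × 2.534 − 4.905 × 2.534² = 75.76 − 31.49 = 44.27 m.

44.3 m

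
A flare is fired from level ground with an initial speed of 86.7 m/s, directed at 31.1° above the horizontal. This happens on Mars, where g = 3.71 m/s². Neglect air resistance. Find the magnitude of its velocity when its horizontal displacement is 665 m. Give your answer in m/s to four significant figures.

75.13 m/s

Components: vₓ = 86.70 cos 31.1° = 74.24 m/s, v_y0 = 86.70 sin 31.1° = 44.78 m/s.
x = vₓ t ⇒ t = 665/74.24 = 8.958 s.
Vertical velocity there: v_y = v_y0 − g t = 44.78 − 3.71 × 8.958 = 11.55 m/s.
Speed: √(vₓ² + v_y²) = √(74.24² + 11.55²) = 75.13 m/s.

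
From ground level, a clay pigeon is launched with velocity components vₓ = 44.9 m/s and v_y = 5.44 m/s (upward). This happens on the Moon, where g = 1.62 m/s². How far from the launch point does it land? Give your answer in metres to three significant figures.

Flight time T = 2 v_y0 / g = 6.716 s.
Range: R = vₓ T = 44.90 × 6.716 = 301.6 m.

302 m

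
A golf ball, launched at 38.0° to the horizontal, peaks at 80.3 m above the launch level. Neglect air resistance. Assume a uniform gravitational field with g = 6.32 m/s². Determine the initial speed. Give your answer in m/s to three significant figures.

At the peak v_y = 0, so v_y0 = √(2gH) = √(2 × 6.32 × 80.3) = 31.86 m/s.
v_y0 = v₀ sin θ ⇒ v₀ = 31.86 / sin 38.0° = 51.75 m/s.

51.7 m/s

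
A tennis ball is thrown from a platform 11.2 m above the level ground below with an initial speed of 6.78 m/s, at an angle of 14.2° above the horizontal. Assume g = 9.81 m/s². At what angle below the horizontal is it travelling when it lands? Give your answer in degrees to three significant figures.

Components: vₓ = 6.780 cos 14.2° = 6.573 m/s, v_y0 = 6.780 sin 14.2° = 1.663 m/s.
The projectile lands when y = 11.2 + (1.663) t − ½·9.81·t² = 0. Positive root: t = (1.663 + √(1.663² + 2·9.81·11.2)) / 9.81 = (1.663 + 14.92) / 9.81 = 1.690 s.
At impact: v_y = v_y0 − g t = −14.92 m/s; vₓ = 6.573 m/s.
Angle below horizontal: arctan(|v_y|/vₓ) = arctan(14.92/6.573) = 66.22°.

66.2°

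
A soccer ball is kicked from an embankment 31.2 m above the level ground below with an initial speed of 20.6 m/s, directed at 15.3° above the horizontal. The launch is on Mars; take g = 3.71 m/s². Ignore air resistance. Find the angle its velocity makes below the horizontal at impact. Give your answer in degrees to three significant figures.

39.1°

Resolve: vₓ = 20.60 cos 15.3° = 19.87 m/s and v_y0 = 20.60 sin 15.3° = 5.436 m/s.
With up positive and y = 0 at the ground: y(t) = 31.2 + (5.436) t − 1.855 t². Setting y = 0 and taking the positive root: t = [5.436 + √(5.436² + 2·3.71·31.2)] / 3.71 = (5.436 + 16.16) / 3.71 = 5.820 s.
At impact: v_y = v_y0 − g t = −16.16 m/s; vₓ = 19.87 m/s.
Angle below horizontal: arctan(|v_y|/vₓ) = arctan(16.16/19.87) = 39.12°.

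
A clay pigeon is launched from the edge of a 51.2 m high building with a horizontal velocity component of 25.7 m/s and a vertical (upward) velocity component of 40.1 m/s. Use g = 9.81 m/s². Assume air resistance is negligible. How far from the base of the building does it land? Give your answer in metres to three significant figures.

239 m

Vertical motion (up positive, ground at y = 0): 4.905 t² − (40.10) t − 51.2 = 0, so t = (40.10 + √(40.10² + 2·9.81·51.2)) / 9.81 = (40.10 + 51.11) / 9.81 = 9.298 s.
Horizontal distance: R = vₓ t = 25.70 × 9.298 = 239.0 m.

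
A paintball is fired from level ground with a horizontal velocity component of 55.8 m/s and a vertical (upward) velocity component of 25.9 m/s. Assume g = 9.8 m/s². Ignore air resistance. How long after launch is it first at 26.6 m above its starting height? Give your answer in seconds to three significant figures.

1.40 s

Set y = v_y0 t − ½ g t² = 26.6: 4.900 t² − 25.90 t + 26.6 = 0.
Quadratic formula: t = (25.90 ± √149.45) / 9.80 = (25.90 ± 12.22) / 9.80 → t = 1.395 s or 3.890 s.
The first (ascending) time is 1.395 s.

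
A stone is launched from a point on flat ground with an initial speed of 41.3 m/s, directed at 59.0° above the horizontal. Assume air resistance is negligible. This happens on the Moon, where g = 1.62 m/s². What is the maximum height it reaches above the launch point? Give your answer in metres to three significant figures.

387 m

vₓ = 41.30 cos 59.0° = 21.27 m/s; v_y0 = 41.30 sin 59.0° = 35.40 m/s.
At the apex v_y = 0, so H = v_y0²/(2g) = 35.40²/3.240 = 386.8 m.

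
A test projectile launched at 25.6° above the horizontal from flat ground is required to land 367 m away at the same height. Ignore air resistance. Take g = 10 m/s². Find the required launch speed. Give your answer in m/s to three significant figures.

68.6 m/s

Level-ground range: R = v₀² sin(2θ)/g, so v₀ = √(gR / sin 2θ).
v₀ = √(10.0 × 367 / sin 51.20°) = √(3670 / 0.7793) = √4709.1 = 68.62 m/s.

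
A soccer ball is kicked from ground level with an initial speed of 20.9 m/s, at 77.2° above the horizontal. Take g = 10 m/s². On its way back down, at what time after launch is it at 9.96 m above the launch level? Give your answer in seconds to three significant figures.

Components: vₓ = 20.90 cos 77.2° = 4.630 m/s, v_y0 = 20.90 sin 77.2° = 20.38 m/s.
Height y(t) = 20.38 t − 5.000 t² = 9.96 gives 5.000 t² − 20.38 t + 9.96 = 0.
Quadratic formula: t = (20.38 ± √216.17) / 10.0 = (20.38 ± 14.70) / 10.0 → t = 0.5678 s or 3.508 s.
The descending-branch root is 3.508 s.

3.51 s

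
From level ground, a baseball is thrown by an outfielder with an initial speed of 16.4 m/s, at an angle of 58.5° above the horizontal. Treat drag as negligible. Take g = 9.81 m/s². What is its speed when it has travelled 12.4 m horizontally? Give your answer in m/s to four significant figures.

8.572 m/s

Resolve: vₓ = 16.40 cos 58.5° = 8.569 m/s and v_y0 = 16.40 sin 58.5° = 13.98 m/s.
x = vₓ t ⇒ t = 12.4/8.569 = 1.447 s.
Vertical velocity there: v_y = v_y0 − g t = 13.98 − 9.81 × 1.447 = −0.2126 m/s.
Speed: √(vₓ² + v_y²) = √(8.569² + 0.2126²) = 8.572 m/s.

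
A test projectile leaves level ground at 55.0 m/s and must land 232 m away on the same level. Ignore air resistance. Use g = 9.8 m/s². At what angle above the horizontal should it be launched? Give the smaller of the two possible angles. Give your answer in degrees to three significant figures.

Level-ground range R = v₀² sin(2θ)/g ⇒ sin(2θ) = gR/v₀² = 9.80 × 232 / 55.0² = 0.7516.
2θ = 48.73° or 180° − 48.73° = 131.3°, so θ = 24.36° or 65.64°.
The smaller angle is 24.36°.

24.4°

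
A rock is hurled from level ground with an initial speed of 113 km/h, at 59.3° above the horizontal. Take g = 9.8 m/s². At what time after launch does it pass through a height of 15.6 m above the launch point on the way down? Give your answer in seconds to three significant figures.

Convert: 113 km/h = 113/3.6 = 31.39 m/s.
Components: vₓ = 31.39 cos 59.3° = 16.03 m/s, v_y0 = 31.39 sin 59.3° = 26.99 m/s.
Height y(t) = 26.99 t − 4.900 t² = 15.6 gives 4.900 t² − 26.99 t + 15.6 = 0.
t = [26.99 ± √(26.99² − 2·9.80·15.6)] / 9.80 = (26.99 ± 20.56) / 9.80, so t = 0.6562 s or t = 4.852 s.
The descending-branch root is 4.852 s.

4.85 s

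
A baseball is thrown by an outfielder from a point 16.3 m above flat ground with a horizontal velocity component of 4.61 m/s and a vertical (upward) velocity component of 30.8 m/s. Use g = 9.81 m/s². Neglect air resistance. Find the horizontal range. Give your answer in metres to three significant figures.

With up positive and y = 0 at the ground: y(t) = 16.3 + (30.80) t − 4.905 t². Setting y = 0 and taking the positive root: t = [30.80 + √(30.80² + 2·9.81·16.3)] / 9.81 = (30.80 + 35.62) / 9.81 = 6.770 s.
Horizontal distance: R = vₓ t = 4.610 × 6.770 = 31.21 m.

31.2 m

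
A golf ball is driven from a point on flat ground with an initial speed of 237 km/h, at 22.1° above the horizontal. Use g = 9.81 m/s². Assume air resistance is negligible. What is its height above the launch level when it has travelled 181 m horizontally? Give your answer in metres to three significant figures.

Convert: 237 km/h = 237/3.6 = 65.83 m/s.
Resolve: vₓ = 65.83 cos 22.1° = 61.00 m/s and v_y0 = 65.83 sin 22.1° = 24.77 m/s.
At x = 181 m, t = x/vₓ = 181/61.00 = 2.967 s.
Height: y = v_y0 t − ½ g t² = 24.77 × 2.967 − 4.905 × 2.967² = 73.50 − 43.19 = 30.31 m.

30.3 m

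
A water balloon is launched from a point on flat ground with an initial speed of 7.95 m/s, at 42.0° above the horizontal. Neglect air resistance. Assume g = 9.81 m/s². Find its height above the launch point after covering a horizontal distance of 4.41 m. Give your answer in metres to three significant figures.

1.24 m

Resolve: vₓ = 7.950 cos 42.0° = 5.908 m/s and v_y0 = 7.950 sin 42.0° = 5.320 m/s.
Time to reach x = 4.41 m: t = x/vₓ = 4.41/5.908 = 0.7464 s.
Height: y = v_y0 t − ½ g t² = 5.320 × 0.7464 − 4.905 × 0.7464² = 3.971 − 2.733 = 1.238 m.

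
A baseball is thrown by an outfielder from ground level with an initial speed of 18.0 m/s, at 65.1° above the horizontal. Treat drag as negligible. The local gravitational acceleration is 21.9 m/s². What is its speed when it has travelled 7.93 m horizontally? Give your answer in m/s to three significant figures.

vₓ = 18.00 cos 65.1° = 7.579 m/s; v_y0 = 18.00 sin 65.1° = 16.33 m/s.
At x = 7.93 m, t = x/vₓ = 7.93/7.579 = 1.046 s.
Vertical velocity there: v_y = v_y0 − g t = 16.33 − 21.9 × 1.046 = −6.589 m/s.
Speed: √(vₓ² + v_y²) = √(7.579² + 6.589²) = 10.04 m/s.

10.0 m/s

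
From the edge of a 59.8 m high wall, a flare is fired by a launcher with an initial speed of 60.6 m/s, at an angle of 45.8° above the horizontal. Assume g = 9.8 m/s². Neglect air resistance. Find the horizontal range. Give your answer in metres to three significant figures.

Horizontal component vₓ = 60.60 cos 45.8° = 42.25 m/s; vertical v_y0 = 60.60 sin 45.8° = 43.44 m/s.
The projectile lands when y = 59.8 + (43.44) t − ½·9.80·t² = 0. Positive root: t = (43.44 + √(43.44² + 2·9.80·59.8)) / 9.80 = (43.44 + 55.31) / 9.80 = 10.08 s.
Horizontal distance: R = vₓ t = 42.25 × 10.08 = 425.7 m.

426 m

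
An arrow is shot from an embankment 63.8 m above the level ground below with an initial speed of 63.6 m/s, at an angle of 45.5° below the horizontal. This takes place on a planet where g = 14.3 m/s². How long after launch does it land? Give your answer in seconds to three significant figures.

Components: vₓ = 63.60 cos 45.5° = 44.58 m/s, v_y0 = −45.36 m/s (downward).
The projectile lands when y = 63.8 + (−45.36) t − ½·14.3·t² = 0. Positive root: t = (−45.36 + √(45.36² + 2·14.3·63.8)) / 14.3 = (−45.36 + 62.31) / 14.3 = 1.185 s.

1.19 s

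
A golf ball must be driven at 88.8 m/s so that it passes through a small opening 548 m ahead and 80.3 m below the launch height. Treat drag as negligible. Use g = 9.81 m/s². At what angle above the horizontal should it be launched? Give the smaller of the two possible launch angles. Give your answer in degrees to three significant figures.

11.8°

Trajectory: y = x tanθ − g x² (1 + tan²θ)/(2v₀²). With x = 548, y = −80.3, v₀ = 88.8, g = 9.81:
186.8 tan²θ − 548 tanθ + (106.5) = 0.
tanθ = [548 ± √(548² − 4 × 186.8 × (106.5))] / (2 × 186.8) = (548 ± 469.8) / 373.6, giving tanθ = 0.2093 or 2.724.
θ = 11.82° or 69.84°; the smaller is 11.82°.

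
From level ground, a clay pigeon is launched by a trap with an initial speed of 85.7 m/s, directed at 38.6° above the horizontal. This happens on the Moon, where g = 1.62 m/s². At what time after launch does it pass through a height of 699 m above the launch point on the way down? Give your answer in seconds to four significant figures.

48.05 s

Resolve: vₓ = 85.70 cos 38.6° = 66.98 m/s and v_y0 = 85.70 sin 38.6° = 53.47 m/s.
Require v_y0 t − ½ g t² = 699, i.e. 0.8100 t² − 53.47 t + 699 = 0.
t = [53.47 ± √(53.47² − 2·1.62·699)] / 1.62 = (53.47 ± 24.37) / 1.62, so t = 17.96 s or t = 48.05 s.
The descending-branch root is 48.05 s.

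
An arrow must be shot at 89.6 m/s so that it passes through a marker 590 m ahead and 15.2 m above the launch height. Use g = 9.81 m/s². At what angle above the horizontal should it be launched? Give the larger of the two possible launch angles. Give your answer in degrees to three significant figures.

66.6°

Trajectory: y = x tanθ − g x² (1 + tan²θ)/(2v₀²). With x = 590, y = 15.2, v₀ = 89.6, g = 9.81:
212.7 tan²θ − 590 tanθ + (227.9) = 0.
tanθ = [590 ± √(590² − 4 × 212.7 × (227.9))] / (2 × 212.7) = (590 ± 392.7) / 425.4, giving tanθ = 0.4638 or 2.310.
θ = 24.88° or 66.60°; the larger is 66.60°.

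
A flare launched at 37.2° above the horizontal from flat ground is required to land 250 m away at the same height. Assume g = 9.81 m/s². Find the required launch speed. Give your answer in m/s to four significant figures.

On level ground R = v₀² sin 2θ / g ⇒ v₀ = √(gR / sin 2θ).
v₀ = √(9.81 × 250 / sin 74.40°) = √(2452 / 0.9632) = √2546.3 = 50.46 m/s.

50.46 m/s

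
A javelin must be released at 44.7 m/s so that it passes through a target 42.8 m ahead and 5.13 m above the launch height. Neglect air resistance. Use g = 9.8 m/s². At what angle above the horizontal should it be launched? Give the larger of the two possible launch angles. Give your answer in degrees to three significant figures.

83.9°

Trajectory: y = x tanθ − g x² (1 + tan²θ)/(2v₀²). With x = 42.8, y = 5.13, v₀ = 44.7, g = 9.80:
4.492 tan²θ − 42.8 tanθ + (9.622) = 0.
tanθ = [42.8 ± √(42.8² − 4 × 4.492 × (9.622))] / (2 × 4.492) = (42.8 ± 40.73) / 8.985, giving tanθ = 0.2304 or 9.297.
θ = 12.97° or 83.86°; the larger is 83.86°.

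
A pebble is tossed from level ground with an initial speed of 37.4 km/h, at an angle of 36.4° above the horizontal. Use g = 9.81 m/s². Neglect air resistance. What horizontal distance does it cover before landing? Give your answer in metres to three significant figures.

10.5 m

Convert: 37.4 km/h = 37.4/3.6 = 10.39 m/s.
Horizontal component vₓ = 10.39 cos 36.4° = 8.362 m/s; vertical v_y0 = 10.39 sin 36.4° = 6.165 m/s.
Time aloft: T = 2 v_y0 / g = 2 × 6.165 / 9.81 = 1.257 s.
Range: R = vₓ T = 8.362 × 1.257 = 10.51 m.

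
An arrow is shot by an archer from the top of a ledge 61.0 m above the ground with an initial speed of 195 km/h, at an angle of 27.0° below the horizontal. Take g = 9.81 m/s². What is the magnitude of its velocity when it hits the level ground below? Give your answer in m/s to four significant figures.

Convert: 195 km/h = 195/3.6 = 54.17 m/s.
Components: vₓ = 54.17 cos 27.0° = 48.26 m/s, v_y0 = −24.59 m/s (downward).
Vertical motion (up positive, ground at y = 0): 4.905 t² − (−24.59) t − 61.0 = 0, so t = (−24.59 + √(24.59² + 2·9.81·61.0)) / 9.81 = (−24.59 + 42.44) / 9.81 = 1.820 s.
Vertical velocity at impact: v_y = v_y0 − g t = −24.59 − 9.81 × 1.820 = −42.44 m/s.
Speed: |v| = √(vₓ² + v_y²) = √(48.26² + 42.44²) = 64.27 m/s.

64.27 m/s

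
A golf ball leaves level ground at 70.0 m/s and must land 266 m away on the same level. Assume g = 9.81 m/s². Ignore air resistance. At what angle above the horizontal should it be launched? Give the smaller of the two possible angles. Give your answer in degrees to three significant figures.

16.1°

Level-ground range R = v₀² sin(2θ)/g ⇒ sin(2θ) = gR/v₀² = 9.81 × 266 / 70.0² = 0.5325.
2θ = 32.18° or 180° − 32.18° = 147.8°, so θ = 16.09° or 73.91°.
The smaller angle is 16.09°.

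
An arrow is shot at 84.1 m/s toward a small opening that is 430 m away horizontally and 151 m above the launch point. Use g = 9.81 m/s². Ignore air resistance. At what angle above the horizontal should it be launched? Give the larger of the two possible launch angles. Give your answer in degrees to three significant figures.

Trajectory: y = x tanθ − g x² (1 + tan²θ)/(2v₀²). With x = 430, y = 151, v₀ = 84.1, g = 9.81:
128.2 tan²θ − 430 tanθ + (279.2) = 0.
tanθ = [430 ± √(430² − 4 × 128.2 × (279.2))] / (2 × 128.2) = (430 ± 204.2) / 256.5, giving tanθ = 0.8806 or 2.473.
θ = 41.37° or 67.98°; the larger is 67.98°.

68.0°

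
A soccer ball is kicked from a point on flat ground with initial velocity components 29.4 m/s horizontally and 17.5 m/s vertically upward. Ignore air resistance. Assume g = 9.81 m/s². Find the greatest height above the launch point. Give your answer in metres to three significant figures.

Peak height H = v_y0² / (2g) = 306.25 / 19.62 = 15.61 m.

15.6 m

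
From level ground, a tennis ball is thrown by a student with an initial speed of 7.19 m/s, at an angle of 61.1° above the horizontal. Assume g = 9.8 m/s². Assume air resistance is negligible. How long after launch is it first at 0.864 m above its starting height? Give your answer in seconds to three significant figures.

Components: vₓ = 7.190 cos 61.1° = 3.475 m/s, v_y0 = 7.190 sin 61.1° = 6.295 m/s.
Set y = v_y0 t − ½ g t² = 0.864: 4.900 t² − 6.295 t + 0.864 = 0.
Quadratic formula: t = (6.295 ± √22.687) / 9.80 = (6.295 ± 4.763) / 9.80 → t = 0.1563 s or 1.128 s.
The first (ascending) time is 0.1563 s.

0.156 s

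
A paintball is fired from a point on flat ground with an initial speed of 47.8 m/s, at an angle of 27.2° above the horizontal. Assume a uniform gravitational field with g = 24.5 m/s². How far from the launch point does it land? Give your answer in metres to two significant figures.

76 m

Components: vₓ = 47.80 cos 27.2° = 42.51 m/s, v_y0 = 47.80 sin 27.2° = 21.85 m/s.
Time aloft: T = 2 v_y0 / g = 2 × 21.85 / 24.5 = 1.784 s.
Horizontal distance R = vₓ T = 42.51 × 1.784 = 75.83 m.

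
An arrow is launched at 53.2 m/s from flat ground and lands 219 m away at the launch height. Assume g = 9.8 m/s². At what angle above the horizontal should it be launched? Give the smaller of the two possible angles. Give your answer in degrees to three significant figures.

Level-ground range R = v₀² sin(2θ)/g ⇒ sin(2θ) = gR/v₀² = 9.80 × 219 / 53.2² = 0.7583.
2θ = 49.32° or 180° − 49.32° = 130.7°, so θ = 24.66° or 65.34°.
The smaller angle is 24.66°.

24.7°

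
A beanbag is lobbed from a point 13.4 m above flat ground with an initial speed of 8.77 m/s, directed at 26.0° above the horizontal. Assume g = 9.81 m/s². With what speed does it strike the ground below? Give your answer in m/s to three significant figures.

Resolve: vₓ = 8.770 cos 26.0° = 7.882 m/s and v_y0 = 8.770 sin 26.0° = 3.845 m/s.
With up positive and y = 0 at the ground: y(t) = 13.4 + (3.845) t − 4.905 t². Setting y = 0 and taking the positive root: t = [3.845 + √(3.845² + 2·9.81·13.4)] / 9.81 = (3.845 + 16.66) / 9.81 = 2.091 s.
Vertical velocity at impact: v_y = v_y0 − g t = 3.845 − 9.81 × 2.091 = −16.66 m/s.
Speed: |v| = √(vₓ² + v_y²) = √(7.882² + 16.66²) = 18.43 m/s.

18.4 m/s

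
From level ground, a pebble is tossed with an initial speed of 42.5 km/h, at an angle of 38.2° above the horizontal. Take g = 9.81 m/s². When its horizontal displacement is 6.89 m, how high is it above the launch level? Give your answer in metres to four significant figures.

2.717 m

Convert: 42.5 km/h = 42.5/3.6 = 11.81 m/s.
vₓ = 11.81 cos 38.2° = 9.277 m/s; v_y0 = 11.81 sin 38.2° = 7.301 m/s.
At x = 6.89 m, t = x/vₓ = 6.89/9.277 = 0.7427 s.
Height: y = v_y0 t − ½ g t² = 7.301 × 0.7427 − 4.905 × 0.7427² = 5.422 − 2.705 = 2.717 m.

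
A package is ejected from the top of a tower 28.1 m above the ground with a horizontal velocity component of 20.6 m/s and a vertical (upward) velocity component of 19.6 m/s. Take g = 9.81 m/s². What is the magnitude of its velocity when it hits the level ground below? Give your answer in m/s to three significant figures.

Vertical motion (up positive, ground at y = 0): 4.905 t² − (19.60) t − 28.1 = 0, so t = (19.60 + √(19.60² + 2·9.81·28.1)) / 9.81 = (19.60 + 30.59) / 9.81 = 5.116 s.
Vertical velocity at impact: v_y = v_y0 − g t = 19.60 − 9.81 × 5.116 = −30.59 m/s.
Speed: |v| = √(vₓ² + v_y²) = √(20.60² + 30.59²) = 36.88 m/s.

36.9 m/s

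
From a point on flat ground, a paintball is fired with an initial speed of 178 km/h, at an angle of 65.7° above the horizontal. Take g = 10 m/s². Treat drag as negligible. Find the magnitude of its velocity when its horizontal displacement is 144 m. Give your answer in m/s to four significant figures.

Convert: 178 km/h = 178/3.6 = 49.44 m/s.
Horizontal component vₓ = 49.44 cos 65.7° = 20.35 m/s; vertical v_y0 = 49.44 sin 65.7° = 45.06 m/s.
Time to reach x = 144 m: t = x/vₓ = 144/20.35 = 7.077 s.
Vertical velocity there: v_y = v_y0 − g t = 45.06 − 10.0 × 7.077 = −25.71 m/s.
Speed: √(vₓ² + v_y²) = √(20.35² + 25.71²) = 32.79 m/s.

32.79 m/s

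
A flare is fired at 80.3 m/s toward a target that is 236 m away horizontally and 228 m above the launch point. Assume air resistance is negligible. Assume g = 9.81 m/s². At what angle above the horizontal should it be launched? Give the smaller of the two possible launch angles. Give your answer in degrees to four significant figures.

58.19°

Trajectory: y = x tanθ − g x² (1 + tan²θ)/(2v₀²). With x = 236, y = 228, v₀ = 80.3, g = 9.81:
42.37 tan²θ − 236 tanθ + (270.4) = 0.
tanθ = [236 ± √(236² − 4 × 42.37 × (270.4))] / (2 × 42.37) = (236 ± 99.38) / 84.73, giving tanθ = 1.612 or 3.958.
θ = 58.19° or 75.82°; the smaller is 58.19°.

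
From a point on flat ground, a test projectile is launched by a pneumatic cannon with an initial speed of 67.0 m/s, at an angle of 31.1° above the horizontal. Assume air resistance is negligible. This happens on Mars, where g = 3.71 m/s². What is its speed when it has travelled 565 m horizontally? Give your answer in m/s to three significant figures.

57.4 m/s

Horizontal component vₓ = 67.00 cos 31.1° = 57.37 m/s; vertical v_y0 = 67.00 sin 31.1° = 34.61 m/s.
At x = 565 m, t = x/vₓ = 565/57.37 = 9.848 s.
Vertical velocity there: v_y = v_y0 − g t = 34.61 − 3.71 × 9.848 = −1.930 m/s.
Speed: √(vₓ² + v_y²) = √(57.37² + 1.930²) = 57.40 m/s.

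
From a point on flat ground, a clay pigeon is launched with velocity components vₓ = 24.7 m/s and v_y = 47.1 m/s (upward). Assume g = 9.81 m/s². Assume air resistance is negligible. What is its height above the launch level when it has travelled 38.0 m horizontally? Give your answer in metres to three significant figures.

At x = 38.0 m, t = x/vₓ = 38.0/24.70 = 1.538 s.
Height: y = v_y0 t − ½ g t² = 47.10 × 1.538 − 4.905 × 1.538² = 72.46 − 11.61 = 60.85 m.

60.9 m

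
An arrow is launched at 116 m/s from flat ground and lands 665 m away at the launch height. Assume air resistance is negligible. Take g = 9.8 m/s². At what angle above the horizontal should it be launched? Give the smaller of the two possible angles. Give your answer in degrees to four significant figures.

14.48°

R = v₀² sin 2θ / g gives sin 2θ = gR/v₀² = 9.80·665/116² = 0.4843.
2θ = 28.97° or 180° − 28.97° = 151.0°, so θ = 14.48° or 75.52°.
The smaller angle is 14.48°.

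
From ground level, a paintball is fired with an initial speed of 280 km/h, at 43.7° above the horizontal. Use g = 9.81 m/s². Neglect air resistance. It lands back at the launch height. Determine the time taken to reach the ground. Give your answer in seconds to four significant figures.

10.96 s

Convert: 280 km/h = 280/3.6 = 77.78 m/s.
Components: vₓ = 77.78 cos 43.7° = 56.23 m/s, v_y0 = 77.78 sin 43.7° = 53.74 m/s.
It returns to y = 0 when t = 2 v_y0 / g = 2(53.74)/9.81 = 10.96 s.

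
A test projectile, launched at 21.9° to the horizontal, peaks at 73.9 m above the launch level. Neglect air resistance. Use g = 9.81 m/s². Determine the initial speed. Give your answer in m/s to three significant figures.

At the peak v_y = 0, so v_y0 = √(2gH) = √(2 × 9.81 × 73.9) = 38.08 m/s.
v_y0 = v₀ sin θ ⇒ v₀ = 38.08 / sin 21.9° = 102.1 m/s.

102 m/s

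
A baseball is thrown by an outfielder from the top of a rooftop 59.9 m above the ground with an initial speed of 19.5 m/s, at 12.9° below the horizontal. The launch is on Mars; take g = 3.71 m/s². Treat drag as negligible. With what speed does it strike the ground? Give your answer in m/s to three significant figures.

28.7 m/s

Resolve: vₓ = 19.50 cos 12.9° = 19.01 m/s and v_y0 = −4.353 m/s (downward).
With up positive and y = 0 at the ground: y(t) = 59.9 + (−4.353) t − 1.855 t². Setting y = 0 and taking the positive root: t = [−4.353 + √(4.353² + 2·3.71·59.9)] / 3.71 = (−4.353 + 21.53) / 3.71 = 4.629 s.
Vertical velocity at impact: v_y = v_y0 − g t = −4.353 − 3.71 × 4.629 = −21.53 m/s.
Speed: |v| = √(vₓ² + v_y²) = √(19.01² + 21.53²) = 28.72 m/s.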